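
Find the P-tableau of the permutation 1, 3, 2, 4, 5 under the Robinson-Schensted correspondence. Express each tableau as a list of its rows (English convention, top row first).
P = [[1, 2, 4, 5], [3]]

Insert 1: appended to row 1. P = [[1]].
Insert 3: appended to row 1. P = [[1, 3]].
Insert 2: 2 bumps 3 from row 1; 3 starts row 2. P = [[1, 2], [3]].
Insert 4: appended to row 1. P = [[1, 2, 4], [3]].
Insert 5: appended to row 1. P = [[1, 2, 4, 5], [3]].

So P = [[1, 2, 4, 5], [3]].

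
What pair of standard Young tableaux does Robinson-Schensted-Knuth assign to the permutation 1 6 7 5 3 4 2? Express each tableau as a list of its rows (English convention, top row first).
P = [[1, 2, 4], [3, 7], [5], [6]], Q = [[1, 2, 3], [4, 6], [5], [7]]

Insert each entry of the permutation into P by Schensted row insertion, recording in Q the position of each new cell.

Insert 1: appended to row 1. P = [[1]].
Insert 6: appended to row 1. P = [[1, 6]].
Insert 7: appended to row 1. P = [[1, 6, 7]].
Insert 5: 5 bumps 6 from row 1; 6 starts row 2. P = [[1, 5, 7], [6]].
Insert 3: 3 bumps 5 from row 1; 5 bumps 6 from row 2; 6 starts row 3. P = [[1, 3, 7], [5], [6]].
Insert 4: 4 bumps 7 from row 1; 7 appends to row 2. P = [[1, 3, 4], [5, 7], [6]].
Insert 2: 2 bumps 3 from row 1; 3 bumps 5 from row 2; 5 bumps 6 from row 3; 6 starts row 4. P = [[1, 2, 4], [3, 7], [5], [6]].

So P = [[1, 2, 4], [3, 7], [5], [6]], Q = [[1, 2, 3], [4, 6], [5], [7]].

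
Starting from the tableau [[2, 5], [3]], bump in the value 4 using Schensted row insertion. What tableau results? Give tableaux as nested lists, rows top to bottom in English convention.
In row 1, 4 replaces 5 (the leftmost entry greater than 4); 5 is bumped to row 2. 5 is appended to row 2. The new tableau is [[2, 4], [3, 5]].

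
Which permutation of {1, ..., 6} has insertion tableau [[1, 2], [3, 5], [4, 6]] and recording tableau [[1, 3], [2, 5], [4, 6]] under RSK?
Reverse the RSK construction: for i from n down to 1, find the cell of Q containing i, remove the entry at that cell from P, and reverse-bump it up through P; the value ejected from row 1 is w(i).

Step i=6: Q has 6 at row 3, column 2; remove 6 from row 3 of P and reverse-bump: 6 enters row 2 and ejects 5; 5 enters row 1 and ejects 2. So w(6) = 2. P is now [[1, 5], [3, 6], [4]].
Step i=5: Q has 5 at row 2, column 2; remove 6 from row 2 of P and reverse-bump: 6 enters row 1 and ejects 5. So w(5) = 5. P is now [[1, 6], [3], [4]].
Step i=4: Q has 4 at row 3, column 1; remove 4 from row 3 of P and reverse-bump: 4 enters row 2 and ejects 3; 3 enters row 1 and ejects 1. So w(4) = 1. P is now [[3, 6], [4]].
Step i=3: Q has 3 at row 1, column 2; remove that cell from P, ejecting 6. So w(3) = 6. P is now [[3], [4]].
Step i=2: Q has 2 at row 2, column 1; remove 4 from row 2 of P and reverse-bump: 4 enters row 1 and ejects 3. So w(2) = 3. P is now [[4]].
Step i=1: Q has 1 at row 1, column 1; remove that cell from P, ejecting 4. So w(1) = 4. P is now [].

So w = 4 3 6 1 5 2.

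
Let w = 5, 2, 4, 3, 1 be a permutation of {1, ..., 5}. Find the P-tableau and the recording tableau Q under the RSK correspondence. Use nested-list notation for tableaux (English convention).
Insert each entry of the permutation into P by Schensted row insertion, recording in Q the position of each new cell.

After inserting 5: P = [[5]].
After inserting 2: P = [[2], [5]].
After inserting 4: P = [[2, 4], [5]].
After inserting 3: P = [[2, 3], [4], [5]].
After inserting 1: P = [[1, 3], [2], [4], [5]].

So P = [[1, 3], [2], [4], [5]], Q = [[1, 3], [2], [4], [5]].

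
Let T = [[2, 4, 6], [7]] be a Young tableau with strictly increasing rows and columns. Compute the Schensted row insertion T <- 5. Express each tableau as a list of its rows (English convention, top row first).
In row 1, 5 replaces 6 (the leftmost entry greater than 5); 6 is bumped to row 2. In row 2, 6 replaces 7 (the leftmost entry greater than 6); 7 is bumped to row 3. 7 starts a new row 3. The new tableau is [[2, 4, 5], [6], [7]].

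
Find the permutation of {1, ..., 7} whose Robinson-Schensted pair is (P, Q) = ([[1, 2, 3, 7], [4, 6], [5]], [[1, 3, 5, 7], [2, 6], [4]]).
Reverse the RSK construction: for i from n down to 1, find the cell of Q containing i, remove the entry at that cell from P, and reverse-bump it up through P; the value ejected from row 1 is w(i).

Step i=7: Q has 7 at row 1, column 4; remove that cell from P, ejecting 7. So w(7) = 7. P is now [[1, 2, 3], [4, 6], [5]].
Step i=6: Q has 6 at row 2, column 2; remove 6 from row 2 of P and reverse-bump: 6 enters row 1 and ejects 3. So w(6) = 3. P is now [[1, 2, 6], [4], [5]].
Step i=5: Q has 5 at row 1, column 3; remove that cell from P, ejecting 6. So w(5) = 6. P is now [[1, 2], [4], [5]].
Step i=4: Q has 4 at row 3, column 1; remove 5 from row 3 of P and reverse-bump: 5 enters row 2 and ejects 4; 4 enters row 1 and ejects 2. So w(4) = 2. P is now [[1, 4], [5]].
Step i=3: Q has 3 at row 1, column 2; remove that cell from P, ejecting 4. So w(3) = 4. P is now [[1], [5]].
Step i=2: Q has 2 at row 2, column 1; remove 5 from row 2 of P and reverse-bump: 5 enters row 1 and ejects 1. So w(2) = 1. P is now [[5]].
Step i=1: Q has 1 at row 1, column 1; remove that cell from P, ejecting 5. So w(1) = 5. P is now [].

So w = 5 1 4 2 6 3 7.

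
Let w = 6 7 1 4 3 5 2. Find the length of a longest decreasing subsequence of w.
4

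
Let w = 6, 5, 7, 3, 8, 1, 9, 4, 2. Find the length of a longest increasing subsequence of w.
4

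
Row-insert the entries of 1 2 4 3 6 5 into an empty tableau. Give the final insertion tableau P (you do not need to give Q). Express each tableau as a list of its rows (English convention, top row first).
After inserting 1: P = [[1]].
After inserting 2: P = [[1, 2]].
After inserting 4: P = [[1, 2, 4]].
After inserting 3: P = [[1, 2, 3], [4]].
After inserting 6: P = [[1, 2, 3, 6], [4]].
After inserting 5: P = [[1, 2, 3, 5], [4, 6]].

So P = [[1, 2, 3, 5], [4, 6]].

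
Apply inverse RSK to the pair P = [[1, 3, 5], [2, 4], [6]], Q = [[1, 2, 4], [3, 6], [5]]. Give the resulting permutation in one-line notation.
Reverse the RSK construction: for i from n down to 1, find the cell of Q containing i, remove the entry at that cell from P, and reverse-bump it up through P; the value ejected from row 1 is w(i).

Step i=6: Q has 6 at row 2, column 2; remove 4 from row 2 of P and reverse-bump: 4 enters row 1 and ejects 3. So w(6) = 3. P is now [[1, 4, 5], [2], [6]].
Step i=5: Q has 5 at row 3, column 1; remove 6 from row 3 of P and reverse-bump: 6 enters row 2 and ejects 2; 2 enters row 1 and ejects 1. So w(5) = 1. P is now [[2, 4, 5], [6]].
Step i=4: Q has 4 at row 1, column 3; remove that cell from P, ejecting 5. So w(4) = 5. P is now [[2, 4], [6]].
Step i=3: Q has 3 at row 2, column 1; remove 6 from row 2 of P and reverse-bump: 6 enters row 1 and ejects 4. So w(3) = 4. P is now [[2, 6]].
Step i=2: Q has 2 at row 1, column 2; remove that cell from P, ejecting 6. So w(2) = 6. P is now [[2]].
Step i=1: Q has 1 at row 1, column 1; remove that cell from P, ejecting 2. So w(1) = 2. P is now [].

So w = 2 6 4 5 1 3.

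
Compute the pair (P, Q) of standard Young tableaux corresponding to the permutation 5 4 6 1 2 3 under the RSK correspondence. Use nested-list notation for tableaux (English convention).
Insert each entry of the permutation into P by Schensted row insertion, recording in Q the position of each new cell.

Insert 5: appended to row 1. P = [[5]], Q = [[1]].
Insert 4: 4 bumps 5 from row 1; 5 starts row 2. P = [[4], [5]], Q = [[1], [2]].
Insert 6: appended to row 1. P = [[4, 6], [5]], Q = [[1, 3], [2]].
Insert 1: 1 bumps 4 from row 1; 4 bumps 5 from row 2; 5 starts row 3. P = [[1, 6], [4], [5]], Q = [[1, 3], [2], [4]].
Insert 2: 2 bumps 6 from row 1; 6 appends to row 2. P = [[1, 2], [4, 6], [5]], Q = [[1, 3], [2, 5], [4]].
Insert 3: appended to row 1. P = [[1, 2, 3], [4, 6], [5]], Q = [[1, 3, 6], [2, 5], [4]].

So P = [[1, 2, 3], [4, 6], [5]], Q = [[1, 3, 6], [2, 5], [4]].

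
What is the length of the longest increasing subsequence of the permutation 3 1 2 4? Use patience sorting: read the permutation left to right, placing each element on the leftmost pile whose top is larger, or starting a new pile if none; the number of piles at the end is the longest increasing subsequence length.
3

3: new pile. tops = [3]
1: onto pile 1 (replacing 3). tops = [1]
2: new pile. tops = [1, 2]
4: new pile. tops = [1, 2, 4]

3 piles, so the longest increasing subsequence has length 3.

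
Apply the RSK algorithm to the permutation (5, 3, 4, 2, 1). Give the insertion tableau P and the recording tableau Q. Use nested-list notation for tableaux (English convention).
Insert each entry of the permutation into P by Schensted row insertion, recording in Q the position of each new cell.

Insert 5: appended to row 1. P = [[5]].
Insert 3: 3 bumps 5 from row 1; 5 starts row 2. P = [[3], [5]].
Insert 4: appended to row 1. P = [[3, 4], [5]].
Insert 2: 2 bumps 3 from row 1; 3 bumps 5 from row 2; 5 starts row 3. P = [[2, 4], [3], [5]].
Insert 1: 1 bumps 2 from row 1; 2 bumps 3 from row 2; 3 bumps 5 from row 3; 5 starts row 4. P = [[1, 4], [2], [3], [5]].

So P = [[1, 4], [2], [3], [5]], Q = [[1, 3], [2], [4], [5]].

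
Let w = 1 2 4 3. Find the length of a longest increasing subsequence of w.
3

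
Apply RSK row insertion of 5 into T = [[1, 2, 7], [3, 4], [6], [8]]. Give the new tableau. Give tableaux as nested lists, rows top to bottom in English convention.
In row 1, 5 replaces 7 (the leftmost entry greater than 5); 7 is bumped to row 2. 7 is appended to row 2. The new tableau is [[1, 2, 5], [3, 4, 7], [6], [8]].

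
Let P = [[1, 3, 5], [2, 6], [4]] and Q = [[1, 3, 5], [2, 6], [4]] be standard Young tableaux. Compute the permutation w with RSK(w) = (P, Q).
Reverse the RSK construction: for i from n down to 1, find the cell of Q containing i, remove the entry at that cell from P, and reverse-bump it up through P; the value ejected from row 1 is w(i).

Step i=6: Q has 6 at row 2, column 2; remove 6 from row 2 of P and reverse-bump: 6 enters row 1 and ejects 5. So w(6) = 5. P is now [[1, 3, 6], [2], [4]].
Step i=5: Q has 5 at row 1, column 3; remove that cell from P, ejecting 6. So w(5) = 6. P is now [[1, 3], [2], [4]].
Step i=4: Q has 4 at row 3, column 1; remove 4 from row 3 of P and reverse-bump: 4 enters row 2 and ejects 2; 2 enters row 1 and ejects 1. So w(4) = 1. P is now [[2, 3], [4]].
Step i=3: Q has 3 at row 1, column 2; remove that cell from P, ejecting 3. So w(3) = 3. P is now [[2], [4]].
Step i=2: Q has 2 at row 2, column 1; remove 4 from row 2 of P and reverse-bump: 4 enters row 1 and ejects 2. So w(2) = 2. P is now [[4]].
Step i=1: Q has 1 at row 1, column 1; remove that cell from P, ejecting 4. So w(1) = 4. P is now [].

So w = 4 2 3 1 6 5.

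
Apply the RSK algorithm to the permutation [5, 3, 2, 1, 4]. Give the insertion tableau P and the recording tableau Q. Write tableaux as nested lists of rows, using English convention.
P = [[1, 4], [2], [3], [5]], Q = [[1, 5], [2], [3], [4]]

Insert each entry of the permutation into P by Schensted row insertion, recording in Q the position of each new cell.

After inserting 5: P = [[5]].
After inserting 3: P = [[3], [5]].
After inserting 2: P = [[2], [3], [5]].
After inserting 1: P = [[1], [2], [3], [5]].
After inserting 4: P = [[1, 4], [2], [3], [5]].

So P = [[1, 4], [2], [3], [5]], Q = [[1, 5], [2], [3], [4]].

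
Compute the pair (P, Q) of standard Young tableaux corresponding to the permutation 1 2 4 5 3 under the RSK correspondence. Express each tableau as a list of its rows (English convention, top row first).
Insert each entry of the permutation into P by Schensted row insertion, recording in Q the position of each new cell.

Insert 1: appended to row 1. P = [[1]], Q = [[1]].
Insert 2: appended to row 1. P = [[1, 2]], Q = [[1, 2]].
Insert 4: appended to row 1. P = [[1, 2, 4]], Q = [[1, 2, 3]].
Insert 5: appended to row 1. P = [[1, 2, 4, 5]], Q = [[1, 2, 3, 4]].
Insert 3: 3 bumps 4 from row 1; 4 starts row 2. P = [[1, 2, 3, 5], [4]], Q = [[1, 2, 3, 4], [5]].

So P = [[1, 2, 3, 5], [4]], Q = [[1, 2, 3, 4], [5]].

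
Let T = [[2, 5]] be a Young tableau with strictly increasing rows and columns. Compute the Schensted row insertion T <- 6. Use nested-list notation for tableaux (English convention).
[[2, 5, 6]]

6 is larger than every entry of row 1, so it is appended to row 1. The new tableau is [[2, 5, 6]].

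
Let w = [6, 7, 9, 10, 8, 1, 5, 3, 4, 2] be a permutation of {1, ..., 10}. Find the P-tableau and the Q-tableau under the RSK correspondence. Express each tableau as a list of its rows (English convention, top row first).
Insert each entry of the permutation into P by Schensted row insertion, recording in Q the position of each new cell.

Insert 6: appended to row 1. P = [[6]].
Insert 7: appended to row 1. P = [[6, 7]].
Insert 9: appended to row 1. P = [[6, 7, 9]].
Insert 10: appended to row 1. P = [[6, 7, 9, 10]].
Insert 8: 8 bumps 9 from row 1; 9 starts row 2. P = [[6, 7, 8, 10], [9]].
Insert 1: 1 bumps 6 from row 1; 6 bumps 9 from row 2; 9 starts row 3. P = [[1, 7, 8, 10], [6], [9]].
Insert 5: 5 bumps 7 from row 1; 7 appends to row 2. P = [[1, 5, 8, 10], [6, 7], [9]].
Insert 3: 3 bumps 5 from row 1; 5 bumps 6 from row 2; 6 bumps 9 from row 3; 9 starts row 4. P = [[1, 3, 8, 10], [5, 7], [6], [9]].
Insert 4: 4 bumps 8 from row 1; 8 appends to row 2. P = [[1, 3, 4, 10], [5, 7, 8], [6], [9]].
Insert 2: 2 bumps 3 from row 1; 3 bumps 5 from row 2; 5 bumps 6 from row 3; 6 bumps 9 from row 4; 9 starts row 5. P = [[1, 2, 4, 10], [3, 7, 8], [5], [6], [9]].

So P = [[1, 2, 4, 10], [3, 7, 8], [5], [6], [9]], Q = [[1, 2, 3, 4], [5, 7, 9], [6], [8], [10]].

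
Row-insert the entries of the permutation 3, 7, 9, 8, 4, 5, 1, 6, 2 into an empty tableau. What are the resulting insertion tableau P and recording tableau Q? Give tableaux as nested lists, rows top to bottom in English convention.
Insert each entry of the permutation into P by Schensted row insertion, recording in Q the position of each new cell.

Insert 3: appended to row 1. P = [[3]], Q = [[1]].
Insert 7: appended to row 1. P = [[3, 7]], Q = [[1, 2]].
Insert 9: appended to row 1. P = [[3, 7, 9]], Q = [[1, 2, 3]].
Insert 8: 8 bumps 9 from row 1; 9 starts row 2. P = [[3, 7, 8], [9]], Q = [[1, 2, 3], [4]].
Insert 4: 4 bumps 7 from row 1; 7 bumps 9 from row 2; 9 starts row 3. P = [[3, 4, 8], [7], [9]], Q = [[1, 2, 3], [4], [5]].
Insert 5: 5 bumps 8 from row 1; 8 appends to row 2. P = [[3, 4, 5], [7, 8], [9]], Q = [[1, 2, 3], [4, 6], [5]].
Insert 1: 1 bumps 3 from row 1; 3 bumps 7 from row 2; 7 bumps 9 from row 3; 9 starts row 4. P = [[1, 4, 5], [3, 8], [7], [9]], Q = [[1, 2, 3], [4, 6], [5], [7]].
Insert 6: appended to row 1. P = [[1, 4, 5, 6], [3, 8], [7], [9]], Q = [[1, 2, 3, 8], [4, 6], [5], [7]].
Insert 2: 2 bumps 4 from row 1; 4 bumps 8 from row 2; 8 appends to row 3. P = [[1, 2, 5, 6], [3, 4], [7, 8], [9]], Q = [[1, 2, 3, 8], [4, 6], [5, 9], [7]].

So P = [[1, 2, 5, 6], [3, 4], [7, 8], [9]], Q = [[1, 2, 3, 8], [4, 6], [5, 9], [7]].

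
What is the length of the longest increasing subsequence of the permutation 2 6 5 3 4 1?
3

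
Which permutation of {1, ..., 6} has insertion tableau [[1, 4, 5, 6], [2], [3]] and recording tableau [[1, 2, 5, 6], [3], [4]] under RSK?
3 4 2 1 5 6

Reverse RSK: for i = n, n-1, ..., 1, locate i in Q, remove the corresponding corner cell from P, and reverse-bump its entry up through P; the value ejected from row 1 is w(i).

So w = 3 4 2 1 5 6.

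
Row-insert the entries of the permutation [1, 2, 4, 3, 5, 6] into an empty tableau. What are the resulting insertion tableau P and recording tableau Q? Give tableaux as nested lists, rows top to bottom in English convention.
Insert each entry of the permutation into P by Schensted row insertion, recording in Q the position of each new cell.

After inserting 1: P = [[1]].
After inserting 2: P = [[1, 2]].
After inserting 4: P = [[1, 2, 4]].
After inserting 3: P = [[1, 2, 3], [4]].
After inserting 5: P = [[1, 2, 3, 5], [4]].
After inserting 6: P = [[1, 2, 3, 5, 6], [4]].

So P = [[1, 2, 3, 5, 6], [4]], Q = [[1, 2, 3, 5, 6], [4]].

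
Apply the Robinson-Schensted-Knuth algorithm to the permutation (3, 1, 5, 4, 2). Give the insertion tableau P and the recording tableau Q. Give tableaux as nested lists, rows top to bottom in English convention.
Insert each entry of the permutation into P by Schensted row insertion, recording in Q the position of each new cell.

Insert 3: appended to row 1. P = [[3]].
Insert 1: 1 bumps 3 from row 1; 3 starts row 2. P = [[1], [3]].
Insert 5: appended to row 1. P = [[1, 5], [3]].
Insert 4: 4 bumps 5 from row 1; 5 appends to row 2. P = [[1, 4], [3, 5]].
Insert 2: 2 bumps 4 from row 1; 4 bumps 5 from row 2; 5 starts row 3. P = [[1, 2], [3, 4], [5]].

So P = [[1, 2], [3, 4], [5]], Q = [[1, 3], [2, 4], [5]].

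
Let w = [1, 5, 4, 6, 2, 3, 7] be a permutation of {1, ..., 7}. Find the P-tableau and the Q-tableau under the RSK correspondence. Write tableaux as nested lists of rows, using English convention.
Insert each entry of the permutation into P by Schensted row insertion, recording in Q the position of each new cell.

Insert 1: appended to row 1. P = [[1]].
Insert 5: appended to row 1. P = [[1, 5]].
Insert 4: 4 bumps 5 from row 1; 5 starts row 2. P = [[1, 4], [5]].
Insert 6: appended to row 1. P = [[1, 4, 6], [5]].
Insert 2: 2 bumps 4 from row 1; 4 bumps 5 from row 2; 5 starts row 3. P = [[1, 2, 6], [4], [5]].
Insert 3: 3 bumps 6 from row 1; 6 appends to row 2. P = [[1, 2, 3], [4, 6], [5]].
Insert 7: appended to row 1. P = [[1, 2, 3, 7], [4, 6], [5]].

So P = [[1, 2, 3, 7], [4, 6], [5]], Q = [[1, 2, 4, 7], [3, 6], [5]].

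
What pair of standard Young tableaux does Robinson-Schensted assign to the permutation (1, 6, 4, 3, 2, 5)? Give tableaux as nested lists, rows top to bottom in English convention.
P = [[1, 2, 5], [3], [4], [6]], Q = [[1, 2, 6], [3], [4], [5]]

Insert each entry of the permutation into P by Schensted row insertion, recording in Q the position of each new cell.

After inserting 1: P = [[1]].
After inserting 6: P = [[1, 6]].
After inserting 4: P = [[1, 4], [6]].
After inserting 3: P = [[1, 3], [4], [6]].
After inserting 2: P = [[1, 2], [3], [4], [6]].
After inserting 5: P = [[1, 2, 5], [3], [4], [6]].

So P = [[1, 2, 5], [3], [4], [6]], Q = [[1, 2, 6], [3], [4], [5]].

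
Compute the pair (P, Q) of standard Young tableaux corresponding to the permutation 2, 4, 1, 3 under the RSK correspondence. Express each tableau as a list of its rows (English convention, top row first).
P = [[1, 3], [2, 4]], Q = [[1, 2], [3, 4]]

Insert each entry of the permutation into P by Schensted row insertion, recording in Q the position of each new cell.

Insert 2: appended to row 1. P = [[2]].
Insert 4: appended to row 1. P = [[2, 4]].
Insert 1: 1 bumps 2 from row 1; 2 starts row 2. P = [[1, 4], [2]].
Insert 3: 3 bumps 4 from row 1; 4 appends to row 2. P = [[1, 3], [2, 4]].

So P = [[1, 3], [2, 4]], Q = [[1, 2], [3, 4]].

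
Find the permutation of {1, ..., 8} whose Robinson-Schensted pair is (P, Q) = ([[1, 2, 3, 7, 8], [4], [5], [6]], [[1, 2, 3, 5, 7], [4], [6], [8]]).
1 2 6 5 7 4 8 3

Reverse the RSK construction: for i from n down to 1, find the cell of Q containing i, remove the entry at that cell from P, and reverse-bump it up through P; the value ejected from row 1 is w(i).

Step i=8: Q has 8 at row 4, column 1; remove 6 from row 4 of P and reverse-bump: 6 enters row 3 and ejects 5; 5 enters row 2 and ejects 4; 4 enters row 1 and ejects 3. So w(8) = 3. P is now [[1, 2, 4, 7, 8], [5], [6]].
Step i=7: Q has 7 at row 1, column 5; remove that cell from P, ejecting 8. So w(7) = 8. P is now [[1, 2, 4, 7], [5], [6]].
Step i=6: Q has 6 at row 3, column 1; remove 6 from row 3 of P and reverse-bump: 6 enters row 2 and ejects 5; 5 enters row 1 and ejects 4. So w(6) = 4. P is now [[1, 2, 5, 7], [6]].
Step i=5: Q has 5 at row 1, column 4; remove that cell from P, ejecting 7. So w(5) = 7. P is now [[1, 2, 5], [6]].
Step i=4: Q has 4 at row 2, column 1; remove 6 from row 2 of P and reverse-bump: 6 enters row 1 and ejects 5. So w(4) = 5. P is now [[1, 2, 6]].
Step i=3: Q has 3 at row 1, column 3; remove that cell from P, ejecting 6. So w(3) = 6. P is now [[1, 2]].
Step i=2: Q has 2 at row 1, column 2; remove that cell from P, ejecting 2. So w(2) = 2. P is now [[1]].
Step i=1: Q has 1 at row 1, column 1; remove that cell from P, ejecting 1. So w(1) = 1. P is now [].

So w = 1 2 6 5 7 4 8 3.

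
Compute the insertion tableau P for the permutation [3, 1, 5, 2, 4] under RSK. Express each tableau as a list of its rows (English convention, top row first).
After inserting 3: P = [[3]].
After inserting 1: P = [[1], [3]].
After inserting 5: P = [[1, 5], [3]].
After inserting 2: P = [[1, 2], [3, 5]].
After inserting 4: P = [[1, 2, 4], [3, 5]].

So P = [[1, 2, 4], [3, 5]].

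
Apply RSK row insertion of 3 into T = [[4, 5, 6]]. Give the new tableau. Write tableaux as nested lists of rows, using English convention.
In row 1, 3 replaces 4 (the leftmost entry greater than 3); 4 is bumped to row 2. 4 starts a new row 2. The new tableau is [[3, 5, 6], [4]].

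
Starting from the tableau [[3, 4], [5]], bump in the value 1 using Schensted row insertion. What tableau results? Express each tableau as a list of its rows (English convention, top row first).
In row 1, 1 replaces 3 (the leftmost entry greater than 1); 3 is bumped to row 2. In row 2, 3 replaces 5 (the leftmost entry greater than 3); 5 is bumped to row 3. 5 starts a new row 3. The new tableau is [[1, 4], [3], [5]].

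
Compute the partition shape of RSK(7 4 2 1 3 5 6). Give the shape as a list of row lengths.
Row-insert each entry into an empty tableau.

After inserting 7: P = [[7]].
After inserting 4: P = [[4], [7]].
After inserting 2: P = [[2], [4], [7]].
After inserting 1: P = [[1], [2], [4], [7]].
After inserting 3: P = [[1, 3], [2], [4], [7]].
After inserting 5: P = [[1, 3, 5], [2], [4], [7]].
After inserting 6: P = [[1, 3, 5, 6], [2], [4], [7]].

The final insertion tableau P = [[1, 3, 5, 6], [2], [4], [7]] has shape [4, 1, 1, 1].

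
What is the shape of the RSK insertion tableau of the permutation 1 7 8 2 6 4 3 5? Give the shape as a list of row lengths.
[4, 2, 1, 1]

RSK row insertion gives P = [[1, 2, 3, 5], [4, 8], [6], [7]], which has shape [4, 2, 1, 1].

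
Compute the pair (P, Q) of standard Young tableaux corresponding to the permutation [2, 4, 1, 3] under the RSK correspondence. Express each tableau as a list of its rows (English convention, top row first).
Insert each entry of the permutation into P by Schensted row insertion, recording in Q the position of each new cell.

Insert 2: appended to row 1. P = [[2]].
Insert 4: appended to row 1. P = [[2, 4]].
Insert 1: 1 bumps 2 from row 1; 2 starts row 2. P = [[1, 4], [2]].
Insert 3: 3 bumps 4 from row 1; 4 appends to row 2. P = [[1, 3], [2, 4]].

So P = [[1, 3], [2, 4]], Q = [[1, 2], [3, 4]].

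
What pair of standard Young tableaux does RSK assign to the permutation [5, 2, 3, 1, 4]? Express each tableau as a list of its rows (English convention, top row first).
Insert each entry of the permutation into P by Schensted row insertion, recording in Q the position of each new cell.

After inserting 5: P = [[5]].
After inserting 2: P = [[2], [5]].
After inserting 3: P = [[2, 3], [5]].
After inserting 1: P = [[1, 3], [2], [5]].
After inserting 4: P = [[1, 3, 4], [2], [5]].

So P = [[1, 3, 4], [2], [5]], Q = [[1, 3, 5], [2], [4]].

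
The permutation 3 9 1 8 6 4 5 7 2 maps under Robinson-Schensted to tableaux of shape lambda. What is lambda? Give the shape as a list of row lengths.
[4, 2, 1, 1, 1]

Row-insert each entry into an empty tableau.

After inserting 3: P = [[3]].
After inserting 9: P = [[3, 9]].
After inserting 1: P = [[1, 9], [3]].
After inserting 8: P = [[1, 8], [3, 9]].
After inserting 6: P = [[1, 6], [3, 8], [9]].
After inserting 4: P = [[1, 4], [3, 6], [8], [9]].
After inserting 5: P = [[1, 4, 5], [3, 6], [8], [9]].
After inserting 7: P = [[1, 4, 5, 7], [3, 6], [8], [9]].
After inserting 2: P = [[1, 2, 5, 7], [3, 4], [6], [8], [9]].

The final insertion tableau P = [[1, 2, 5, 7], [3, 4], [6], [8], [9]] has shape [4, 2, 1, 1, 1].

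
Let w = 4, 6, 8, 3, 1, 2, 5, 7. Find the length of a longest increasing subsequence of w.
4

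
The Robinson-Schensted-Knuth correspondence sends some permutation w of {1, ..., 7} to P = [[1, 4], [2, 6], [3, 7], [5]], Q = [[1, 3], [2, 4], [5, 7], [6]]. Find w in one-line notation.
Reverse the RSK construction: for i from n down to 1, find the cell of Q containing i, remove the entry at that cell from P, and reverse-bump it up through P; the value ejected from row 1 is w(i).

Step i=7: Q has 7 at row 3, column 2; remove 7 from row 3 of P and reverse-bump: 7 enters row 2 and ejects 6; 6 enters row 1 and ejects 4. So w(7) = 4. P is now [[1, 6], [2, 7], [3], [5]].
Step i=6: Q has 6 at row 4, column 1; remove 5 from row 4 of P and reverse-bump: 5 enters row 3 and ejects 3; 3 enters row 2 and ejects 2; 2 enters row 1 and ejects 1. So w(6) = 1. P is now [[2, 6], [3, 7], [5]].
Step i=5: Q has 5 at row 3, column 1; remove 5 from row 3 of P and reverse-bump: 5 enters row 2 and ejects 3; 3 enters row 1 and ejects 2. So w(5) = 2. P is now [[3, 6], [5, 7]].
Step i=4: Q has 4 at row 2, column 2; remove 7 from row 2 of P and reverse-bump: 7 enters row 1 and ejects 6. So w(4) = 6. P is now [[3, 7], [5]].
Step i=3: Q has 3 at row 1, column 2; remove that cell from P, ejecting 7. So w(3) = 7. P is now [[3], [5]].
Step i=2: Q has 2 at row 2, column 1; remove 5 from row 2 of P and reverse-bump: 5 enters row 1 and ejects 3. So w(2) = 3. P is now [[5]].
Step i=1: Q has 1 at row 1, column 1; remove that cell from P, ejecting 5. So w(1) = 5. P is now [].

So w = 5 3 7 6 2 1 4.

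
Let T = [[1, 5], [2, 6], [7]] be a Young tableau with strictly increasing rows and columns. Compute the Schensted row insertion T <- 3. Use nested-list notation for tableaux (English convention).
In row 1, 3 replaces 5 (the leftmost entry greater than 3); 5 is bumped to row 2. In row 2, 5 replaces 6 (the leftmost entry greater than 5); 6 is bumped to row 3. In row 3, 6 replaces 7 (the leftmost entry greater than 6); 7 is bumped to row 4. 7 starts a new row 4. The new tableau is [[1, 3], [2, 5], [6], [7]].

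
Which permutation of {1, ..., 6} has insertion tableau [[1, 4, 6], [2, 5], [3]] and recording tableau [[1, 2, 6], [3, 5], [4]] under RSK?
Reverse the RSK construction: for i from n down to 1, find the cell of Q containing i, remove the entry at that cell from P, and reverse-bump it up through P; the value ejected from row 1 is w(i).

Step i=6: Q has 6 at row 1, column 3; remove that cell from P, ejecting 6. So w(6) = 6. P is now [[1, 4], [2, 5], [3]].
Step i=5: Q has 5 at row 2, column 2; remove 5 from row 2 of P and reverse-bump: 5 enters row 1 and ejects 4. So w(5) = 4. P is now [[1, 5], [2], [3]].
Step i=4: Q has 4 at row 3, column 1; remove 3 from row 3 of P and reverse-bump: 3 enters row 2 and ejects 2; 2 enters row 1 and ejects 1. So w(4) = 1. P is now [[2, 5], [3]].
Step i=3: Q has 3 at row 2, column 1; remove 3 from row 2 of P and reverse-bump: 3 enters row 1 and ejects 2. So w(3) = 2. P is now [[3, 5]].
Step i=2: Q has 2 at row 1, column 2; remove that cell from P, ejecting 5. So w(2) = 5. P is now [[3]].
Step i=1: Q has 1 at row 1, column 1; remove that cell from P, ejecting 3. So w(1) = 3. P is now [].

So w = 3 5 2 1 4 6.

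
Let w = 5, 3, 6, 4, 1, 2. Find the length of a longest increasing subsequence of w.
2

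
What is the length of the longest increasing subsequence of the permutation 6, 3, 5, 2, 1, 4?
2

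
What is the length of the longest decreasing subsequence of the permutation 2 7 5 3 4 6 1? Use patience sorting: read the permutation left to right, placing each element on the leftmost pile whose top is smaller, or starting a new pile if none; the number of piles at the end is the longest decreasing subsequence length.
4

2: new pile. tops = [2]
7: onto pile 1 (replacing 2). tops = [7]
5: new pile. tops = [7, 5]
3: new pile. tops = [7, 5, 3]
4: onto pile 3 (replacing 3). tops = [7, 5, 4]
6: onto pile 2 (replacing 5). tops = [7, 6, 4]
1: new pile. tops = [7, 6, 4, 1]

4 piles, so the longest decreasing subsequence has length 4.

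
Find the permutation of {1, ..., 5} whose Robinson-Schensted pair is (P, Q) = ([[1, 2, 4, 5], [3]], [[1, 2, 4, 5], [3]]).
Reverse the RSK construction: for i from n down to 1, find the cell of Q containing i, remove the entry at that cell from P, and reverse-bump it up through P; the value ejected from row 1 is w(i).

Step i=5: Q has 5 at row 1, column 4; remove that cell from P, ejecting 5. So w(5) = 5. P is now [[1, 2, 4], [3]].
Step i=4: Q has 4 at row 1, column 3; remove that cell from P, ejecting 4. So w(4) = 4. P is now [[1, 2], [3]].
Step i=3: Q has 3 at row 2, column 1; remove 3 from row 2 of P and reverse-bump: 3 enters row 1 and ejects 2. So w(3) = 2. P is now [[1, 3]].
Step i=2: Q has 2 at row 1, column 2; remove that cell from P, ejecting 3. So w(2) = 3. P is now [[1]].
Step i=1: Q has 1 at row 1, column 1; remove that cell from P, ejecting 1. So w(1) = 1. P is now [].

So w = 1 3 2 4 5.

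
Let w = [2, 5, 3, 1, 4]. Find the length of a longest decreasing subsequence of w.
3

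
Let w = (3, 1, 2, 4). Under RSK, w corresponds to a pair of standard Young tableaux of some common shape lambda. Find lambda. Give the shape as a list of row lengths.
[3, 1]

Row-insert each entry into an empty tableau.

After inserting 3: P = [[3]].
After inserting 1: P = [[1], [3]].
After inserting 2: P = [[1, 2], [3]].
After inserting 4: P = [[1, 2, 4], [3]].

The final insertion tableau P = [[1, 2, 4], [3]] has shape [3, 1].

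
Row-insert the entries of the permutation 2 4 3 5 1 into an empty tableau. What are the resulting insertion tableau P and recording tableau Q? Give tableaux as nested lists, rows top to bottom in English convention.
P = [[1, 3, 5], [2], [4]], Q = [[1, 2, 4], [3], [5]]

Insert each entry of the permutation into P by Schensted row insertion, recording in Q the position of each new cell.

Insert 2: appended to row 1. P = [[2]].
Insert 4: appended to row 1. P = [[2, 4]].
Insert 3: 3 bumps 4 from row 1; 4 starts row 2. P = [[2, 3], [4]].
Insert 5: appended to row 1. P = [[2, 3, 5], [4]].
Insert 1: 1 bumps 2 from row 1; 2 bumps 4 from row 2; 4 starts row 3. P = [[1, 3, 5], [2], [4]].

So P = [[1, 3, 5], [2], [4]], Q = [[1, 2, 4], [3], [5]].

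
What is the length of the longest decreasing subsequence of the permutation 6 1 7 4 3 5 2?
4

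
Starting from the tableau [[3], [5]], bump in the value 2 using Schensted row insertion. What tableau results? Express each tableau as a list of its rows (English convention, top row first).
In row 1, 2 replaces 3 (the leftmost entry greater than 2); 3 is bumped to row 2. In row 2, 3 replaces 5 (the leftmost entry greater than 3); 5 is bumped to row 3. 5 starts a new row 3. The new tableau is [[2], [3], [5]].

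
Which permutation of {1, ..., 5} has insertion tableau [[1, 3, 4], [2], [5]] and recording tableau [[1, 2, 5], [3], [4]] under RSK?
2 5 3 1 4

Reverse the RSK construction: for i from n down to 1, find the cell of Q containing i, remove the entry at that cell from P, and reverse-bump it up through P; the value ejected from row 1 is w(i).

Step i=5: Q has 5 at row 1, column 3; remove that cell from P, ejecting 4. So w(5) = 4. P is now [[1, 3], [2], [5]].
Step i=4: Q has 4 at row 3, column 1; remove 5 from row 3 of P and reverse-bump: 5 enters row 2 and ejects 2; 2 enters row 1 and ejects 1. So w(4) = 1. P is now [[2, 3], [5]].
Step i=3: Q has 3 at row 2, column 1; remove 5 from row 2 of P and reverse-bump: 5 enters row 1 and ejects 3. So w(3) = 3. P is now [[2, 5]].
Step i=2: Q has 2 at row 1, column 2; remove that cell from P, ejecting 5. So w(2) = 5. P is now [[2]].
Step i=1: Q has 1 at row 1, column 1; remove that cell from P, ejecting 2. So w(1) = 2. P is now [].

So w = 2 5 3 1 4.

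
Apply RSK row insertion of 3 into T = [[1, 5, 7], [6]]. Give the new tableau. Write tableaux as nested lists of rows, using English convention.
In row 1, 3 replaces 5 (the leftmost entry greater than 3); 5 is bumped to row 2. In row 2, 5 replaces 6 (the leftmost entry greater than 5); 6 is bumped to row 3. 6 starts a new row 3. The new tableau is [[1, 3, 7], [5], [6]].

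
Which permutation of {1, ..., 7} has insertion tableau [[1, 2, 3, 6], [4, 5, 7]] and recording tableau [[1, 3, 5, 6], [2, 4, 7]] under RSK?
Reverse the RSK construction: for i from n down to 1, find the cell of Q containing i, remove the entry at that cell from P, and reverse-bump it up through P; the value ejected from row 1 is w(i).

Step i=7: Q has 7 at row 2, column 3; remove 7 from row 2 of P and reverse-bump: 7 enters row 1 and ejects 6. So w(7) = 6. P is now [[1, 2, 3, 7], [4, 5]].
Step i=6: Q has 6 at row 1, column 4; remove that cell from P, ejecting 7. So w(6) = 7. P is now [[1, 2, 3], [4, 5]].
Step i=5: Q has 5 at row 1, column 3; remove that cell from P, ejecting 3. So w(5) = 3. P is now [[1, 2], [4, 5]].
Step i=4: Q has 4 at row 2, column 2; remove 5 from row 2 of P and reverse-bump: 5 enters row 1 and ejects 2. So w(4) = 2. P is now [[1, 5], [4]].
Step i=3: Q has 3 at row 1, column 2; remove that cell from P, ejecting 5. So w(3) = 5. P is now [[1], [4]].
Step i=2: Q has 2 at row 2, column 1; remove 4 from row 2 of P and reverse-bump: 4 enters row 1 and ejects 1. So w(2) = 1. P is now [[4]].
Step i=1: Q has 1 at row 1, column 1; remove that cell from P, ejecting 4. So w(1) = 4. P is now [].

So w = 4 1 5 2 3 7 6.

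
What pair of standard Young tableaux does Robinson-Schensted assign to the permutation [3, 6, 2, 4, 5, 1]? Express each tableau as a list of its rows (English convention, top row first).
Insert each entry of the permutation into P by Schensted row insertion, recording in Q the position of each new cell.

Insert 3: appended to row 1. P = [[3]], Q = [[1]].
Insert 6: appended to row 1. P = [[3, 6]], Q = [[1, 2]].
Insert 2: 2 bumps 3 from row 1; 3 starts row 2. P = [[2, 6], [3]], Q = [[1, 2], [3]].
Insert 4: 4 bumps 6 from row 1; 6 appends to row 2. P = [[2, 4], [3, 6]], Q = [[1, 2], [3, 4]].
Insert 5: appended to row 1. P = [[2, 4, 5], [3, 6]], Q = [[1, 2, 5], [3, 4]].
Insert 1: 1 bumps 2 from row 1; 2 bumps 3 from row 2; 3 starts row 3. P = [[1, 4, 5], [2, 6], [3]], Q = [[1, 2, 5], [3, 4], [6]].

So P = [[1, 4, 5], [2, 6], [3]], Q = [[1, 2, 5], [3, 4], [6]].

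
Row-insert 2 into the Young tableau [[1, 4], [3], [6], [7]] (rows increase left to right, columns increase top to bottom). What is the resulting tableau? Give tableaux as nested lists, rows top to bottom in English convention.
In row 1, 2 replaces 4 (the leftmost entry greater than 2); 4 is bumped to row 2. 4 is appended to row 2. The new tableau is [[1, 2], [3, 4], [6], [7]].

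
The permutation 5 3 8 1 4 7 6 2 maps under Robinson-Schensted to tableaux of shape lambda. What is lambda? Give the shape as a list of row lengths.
[3, 2, 2, 1]

RSK row insertion gives P = [[1, 2, 6], [3, 4], [5, 7], [8]], which has shape [3, 2, 2, 1].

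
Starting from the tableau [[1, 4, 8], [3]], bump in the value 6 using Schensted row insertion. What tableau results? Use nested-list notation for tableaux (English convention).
In row 1, 6 replaces 8 (the leftmost entry greater than 6); 8 is bumped to row 2. 8 is appended to row 2. The new tableau is [[1, 4, 6], [3, 8]].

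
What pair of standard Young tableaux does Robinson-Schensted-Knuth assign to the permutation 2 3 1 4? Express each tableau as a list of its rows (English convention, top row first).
Insert each entry of the permutation into P by Schensted row insertion, recording in Q the position of each new cell.

Insert 2: appended to row 1. P = [[2]], Q = [[1]].
Insert 3: appended to row 1. P = [[2, 3]], Q = [[1, 2]].
Insert 1: 1 bumps 2 from row 1; 2 starts row 2. P = [[1, 3], [2]], Q = [[1, 2], [3]].
Insert 4: appended to row 1. P = [[1, 3, 4], [2]], Q = [[1, 2, 4], [3]].

So P = [[1, 3, 4], [2]], Q = [[1, 2, 4], [3]].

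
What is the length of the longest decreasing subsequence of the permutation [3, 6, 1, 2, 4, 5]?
2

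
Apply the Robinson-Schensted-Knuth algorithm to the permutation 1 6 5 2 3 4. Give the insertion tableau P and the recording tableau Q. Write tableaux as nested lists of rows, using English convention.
Insert each entry of the permutation into P by Schensted row insertion, recording in Q the position of each new cell.

Insert 1: appended to row 1. P = [[1]].
Insert 6: appended to row 1. P = [[1, 6]].
Insert 5: 5 bumps 6 from row 1; 6 starts row 2. P = [[1, 5], [6]].
Insert 2: 2 bumps 5 from row 1; 5 bumps 6 from row 2; 6 starts row 3. P = [[1, 2], [5], [6]].
Insert 3: appended to row 1. P = [[1, 2, 3], [5], [6]].
Insert 4: appended to row 1. P = [[1, 2, 3, 4], [5], [6]].

So P = [[1, 2, 3, 4], [5], [6]], Q = [[1, 2, 5, 6], [3], [4]].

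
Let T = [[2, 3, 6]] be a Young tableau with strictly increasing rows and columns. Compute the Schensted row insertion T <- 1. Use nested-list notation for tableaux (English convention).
[[1, 3, 6], [2]]

In row 1, 1 replaces 2 (the leftmost entry greater than 1); 2 is bumped to row 2. 2 starts a new row 2. The new tableau is [[1, 3, 6], [2]].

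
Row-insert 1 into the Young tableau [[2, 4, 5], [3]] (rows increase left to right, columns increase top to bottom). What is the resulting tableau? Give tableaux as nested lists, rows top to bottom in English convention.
In row 1, 1 replaces 2 (the leftmost entry greater than 1); 2 is bumped to row 2. In row 2, 2 replaces 3 (the leftmost entry greater than 2); 3 is bumped to row 3. 3 starts a new row 3. The new tableau is [[1, 4, 5], [2], [3]].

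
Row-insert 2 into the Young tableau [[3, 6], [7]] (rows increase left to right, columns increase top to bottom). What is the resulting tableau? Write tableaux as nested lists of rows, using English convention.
[[2, 6], [3], [7]]

In row 1, 2 replaces 3 (the leftmost entry greater than 2); 3 is bumped to row 2. In row 2, 3 replaces 7 (the leftmost entry greater than 3); 7 is bumped to row 3. 7 starts a new row 3. The new tableau is [[2, 6], [3], [7]].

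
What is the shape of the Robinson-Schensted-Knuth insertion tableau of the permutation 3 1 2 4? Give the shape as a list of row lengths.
Row-insert each entry into an empty tableau.

After inserting 3: P = [[3]].
After inserting 1: P = [[1], [3]].
After inserting 2: P = [[1, 2], [3]].
After inserting 4: P = [[1, 2, 4], [3]].

The final insertion tableau P = [[1, 2, 4], [3]] has shape [3, 1].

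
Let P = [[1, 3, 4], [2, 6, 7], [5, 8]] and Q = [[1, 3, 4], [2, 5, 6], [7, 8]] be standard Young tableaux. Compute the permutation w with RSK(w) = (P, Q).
5 2 6 8 3 7 1 4

Reverse the RSK construction: for i from n down to 1, find the cell of Q containing i, remove the entry at that cell from P, and reverse-bump it up through P; the value ejected from row 1 is w(i).

Step i=8: Q has 8 at row 3, column 2; remove 8 from row 3 of P and reverse-bump: 8 enters row 2 and ejects 7; 7 enters row 1 and ejects 4. So w(8) = 4. P is now [[1, 3, 7], [2, 6, 8], [5]].
Step i=7: Q has 7 at row 3, column 1; remove 5 from row 3 of P and reverse-bump: 5 enters row 2 and ejects 2; 2 enters row 1 and ejects 1. So w(7) = 1. P is now [[2, 3, 7], [5, 6, 8]].
Step i=6: Q has 6 at row 2, column 3; remove 8 from row 2 of P and reverse-bump: 8 enters row 1 and ejects 7. So w(6) = 7. P is now [[2, 3, 8], [5, 6]].
Step i=5: Q has 5 at row 2, column 2; remove 6 from row 2 of P and reverse-bump: 6 enters row 1 and ejects 3. So w(5) = 3. P is now [[2, 6, 8], [5]].
Step i=4: Q has 4 at row 1, column 3; remove that cell from P, ejecting 8. So w(4) = 8. P is now [[2, 6], [5]].
Step i=3: Q has 3 at row 1, column 2; remove that cell from P, ejecting 6. So w(3) = 6. P is now [[2], [5]].
Step i=2: Q has 2 at row 2, column 1; remove 5 from row 2 of P and reverse-bump: 5 enters row 1 and ejects 2. So w(2) = 2. P is now [[5]].
Step i=1: Q has 1 at row 1, column 1; remove that cell from P, ejecting 5. So w(1) = 5. P is now [].

So w = 5 2 6 8 3 7 1 4.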